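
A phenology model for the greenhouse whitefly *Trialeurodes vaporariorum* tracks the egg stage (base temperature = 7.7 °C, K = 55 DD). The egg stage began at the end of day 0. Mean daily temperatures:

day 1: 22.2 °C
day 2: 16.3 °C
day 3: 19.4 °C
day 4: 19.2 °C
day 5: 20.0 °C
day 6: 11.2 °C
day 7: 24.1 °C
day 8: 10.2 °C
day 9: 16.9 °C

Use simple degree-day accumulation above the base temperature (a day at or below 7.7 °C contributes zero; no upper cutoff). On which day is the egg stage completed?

day 5

Daily DD above 7.7 °C: 14.5, 8.6, 11.7, 11.5, 12.3, 3.5, 16.4, 2.5, 9.2.
Cumulative: 14.5, 23.1, 34.8, 46.3, 58.6, 62.1, 78.5, 81.0, 90.2.
The total first reaches 55 DD on day 5.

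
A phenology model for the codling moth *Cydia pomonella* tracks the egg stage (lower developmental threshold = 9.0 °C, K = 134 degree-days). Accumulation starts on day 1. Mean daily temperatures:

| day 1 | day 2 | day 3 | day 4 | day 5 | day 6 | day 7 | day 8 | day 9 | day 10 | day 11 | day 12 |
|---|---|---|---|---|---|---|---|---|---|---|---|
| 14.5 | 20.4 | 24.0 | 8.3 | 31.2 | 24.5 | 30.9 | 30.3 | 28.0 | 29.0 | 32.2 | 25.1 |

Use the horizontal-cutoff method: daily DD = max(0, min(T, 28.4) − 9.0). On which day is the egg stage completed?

day 10

Daily DD above 9.0 °C (capped at 19.4): 5.5, 11.4, 15.0, 0.0, 19.4, 15.5, 19.4, 19.4, 19.0, 19.4, 19.4, 16.1.
Cumulative: 5.5, 16.9, 31.9, 31.9, 51.3, 66.8, 86.2, 105.6, 124.6, 144.0, 163.4, 179.5.
The total first reaches 134 DD on day 10.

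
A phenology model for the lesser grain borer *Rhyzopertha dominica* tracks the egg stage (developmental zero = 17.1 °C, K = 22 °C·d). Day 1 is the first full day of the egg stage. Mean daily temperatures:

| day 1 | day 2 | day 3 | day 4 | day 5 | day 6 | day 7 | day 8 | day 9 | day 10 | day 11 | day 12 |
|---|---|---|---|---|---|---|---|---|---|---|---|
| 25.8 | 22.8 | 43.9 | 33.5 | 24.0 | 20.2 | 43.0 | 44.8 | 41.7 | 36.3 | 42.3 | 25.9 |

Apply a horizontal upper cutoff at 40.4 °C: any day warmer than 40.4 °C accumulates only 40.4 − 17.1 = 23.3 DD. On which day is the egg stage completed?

day 3

Daily DD above 17.1 °C (capped at 23.3): 8.7, 5.7, 23.3, 16.4, 6.9, 3.1, 23.3, 23.3, 23.3, 19.2, 23.3, 8.8.
Cumulative: 8.7, 14.4, 37.7, 54.1, 61.0, 64.1, 87.4, 110.7, 134.0, 153.2, 176.5, 185.3.
The total first reaches 22 DD on day 3.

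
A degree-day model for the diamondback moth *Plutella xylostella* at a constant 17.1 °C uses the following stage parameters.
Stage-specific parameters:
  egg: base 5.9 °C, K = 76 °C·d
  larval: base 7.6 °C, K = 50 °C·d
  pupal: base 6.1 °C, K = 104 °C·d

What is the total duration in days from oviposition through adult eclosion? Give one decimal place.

egg: 76 / (17.1 − 5.9) = 76 / 11.2 = 6.786 d.
larval: 50 / (17.1 − 7.6) = 50 / 9.5 = 5.263 d.
pupal: 104 / (17.1 − 6.1) = 104 / 11.0 = 9.455 d.
Sum = 21.503 ≈ 21.5 days.

21.5 days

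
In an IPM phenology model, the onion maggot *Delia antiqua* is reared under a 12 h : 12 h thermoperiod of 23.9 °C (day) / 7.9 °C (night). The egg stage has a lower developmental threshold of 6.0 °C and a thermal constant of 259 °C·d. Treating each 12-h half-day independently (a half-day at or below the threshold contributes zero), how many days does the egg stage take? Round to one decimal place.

Day half: max(0, 23.9 − 6.0) × 0.5 = 17.9 × 0.5 = 8.95 DD.
Night half: max(0, 7.9 − 6.0) × 0.5 = 1.9 × 0.5 = 0.95 DD.
Per 24 h: 9.90 DD/day.
Duration = 259 / 9.90 = 26.162 ≈ 26.2 days.

26.2 days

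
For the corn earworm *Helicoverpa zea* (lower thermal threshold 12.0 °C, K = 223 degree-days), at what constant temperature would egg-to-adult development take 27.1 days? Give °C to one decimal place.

20.2 °C

Required daily accumulation = 223 / 27.1 = 8.229 DD/day.
T = T_base + 8.229 = 12.0 + 8.229 = 20.229 ≈ 20.2 °C.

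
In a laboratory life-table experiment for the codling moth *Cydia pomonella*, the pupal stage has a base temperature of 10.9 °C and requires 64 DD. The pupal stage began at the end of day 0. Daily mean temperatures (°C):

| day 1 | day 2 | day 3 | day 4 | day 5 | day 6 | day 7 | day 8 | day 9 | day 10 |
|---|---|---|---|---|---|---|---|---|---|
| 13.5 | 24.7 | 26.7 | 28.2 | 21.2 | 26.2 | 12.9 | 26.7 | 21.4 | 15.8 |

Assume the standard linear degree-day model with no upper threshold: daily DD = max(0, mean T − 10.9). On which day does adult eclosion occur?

Daily DD above 10.9 °C: 2.6, 13.8, 15.8, 17.3, 10.3, 15.3, 2.0, 15.8, 10.5, 4.9.
Cumulative: 2.6, 16.4, 32.2, 49.5, 59.8, 75.1, 77.1, 92.9, 103.4, 108.3.
The total first reaches 64 DD on day 6.

day 6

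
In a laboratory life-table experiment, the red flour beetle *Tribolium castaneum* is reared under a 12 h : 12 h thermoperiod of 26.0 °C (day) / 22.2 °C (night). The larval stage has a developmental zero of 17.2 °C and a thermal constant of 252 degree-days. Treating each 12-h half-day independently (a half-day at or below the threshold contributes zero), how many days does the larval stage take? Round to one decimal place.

Day half: max(0, 26.0 − 17.2) × 0.5 = 8.8 × 0.5 = 4.40 DD.
Night half: max(0, 22.2 − 17.2) × 0.5 = 5.0 × 0.5 = 2.50 DD.
Per 24 h: 6.90 DD/day.
Duration = 252 / 6.90 = 36.522 ≈ 36.5 days.

36.5 days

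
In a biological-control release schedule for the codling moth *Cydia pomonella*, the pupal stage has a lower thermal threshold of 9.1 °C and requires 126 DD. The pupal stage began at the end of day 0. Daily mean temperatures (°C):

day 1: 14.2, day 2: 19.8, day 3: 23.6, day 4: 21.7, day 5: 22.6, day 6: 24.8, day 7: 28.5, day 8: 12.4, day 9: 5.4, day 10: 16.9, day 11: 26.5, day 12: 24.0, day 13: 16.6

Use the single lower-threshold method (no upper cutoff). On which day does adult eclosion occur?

Daily DD above 9.1 °C: 5.1, 10.7, 14.5, 12.6, 13.5, 15.7, 19.4, 3.3, 0.0, 7.8, 17.4, 14.9, 7.5.
Cumulative: 5.1, 15.8, 30.3, 42.9, 56.4, 72.1, 91.5, 94.8, 94.8, 102.6, 120.0, 134.9, 142.4.
The total first reaches 126 DD on day 12.

day 12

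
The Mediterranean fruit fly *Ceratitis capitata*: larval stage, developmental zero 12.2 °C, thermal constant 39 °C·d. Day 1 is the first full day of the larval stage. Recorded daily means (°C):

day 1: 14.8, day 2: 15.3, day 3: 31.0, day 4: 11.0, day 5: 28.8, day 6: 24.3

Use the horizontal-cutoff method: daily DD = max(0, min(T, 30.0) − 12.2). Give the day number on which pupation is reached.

day 5

Daily DD above 12.2 °C (capped at 17.8): 2.6, 3.1, 17.8, 0.0, 16.6, 12.1.
Cumulative: 2.6, 5.7, 23.5, 23.5, 40.1, 52.2.
The total first reaches 39 DD on day 5.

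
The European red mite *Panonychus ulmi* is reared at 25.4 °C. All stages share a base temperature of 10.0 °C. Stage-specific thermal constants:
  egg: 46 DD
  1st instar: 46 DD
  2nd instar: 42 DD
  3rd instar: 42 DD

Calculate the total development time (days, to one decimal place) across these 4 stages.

11.4 days

Daily accumulation at 25.4 °C = 25.4 − 10.0 = 15.4 DD/day.
Total K = 46 + 46 + 42 + 42 = 176 DD.
Total duration = 176 / 15.4 = 11.429 ≈ 11.4 days.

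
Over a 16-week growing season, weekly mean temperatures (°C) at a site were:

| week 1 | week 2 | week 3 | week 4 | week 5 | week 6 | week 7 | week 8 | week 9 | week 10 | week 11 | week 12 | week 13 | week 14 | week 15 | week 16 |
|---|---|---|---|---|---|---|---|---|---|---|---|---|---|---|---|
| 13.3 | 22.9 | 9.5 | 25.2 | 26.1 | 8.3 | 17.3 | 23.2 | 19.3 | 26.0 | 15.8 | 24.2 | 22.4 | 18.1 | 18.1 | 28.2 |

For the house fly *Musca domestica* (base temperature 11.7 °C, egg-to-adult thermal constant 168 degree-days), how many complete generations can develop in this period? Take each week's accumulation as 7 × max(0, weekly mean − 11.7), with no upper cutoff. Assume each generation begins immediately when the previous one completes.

Weekly DD (7 × max(0, T̄ − 11.7)): 11.2, 78.4, 0.0, 94.5, 100.8, 0.0, 39.2, 80.5, 53.2, 100.1, 28.7, 87.5, 74.9, 44.8, 44.8, 115.5.
Season total = 954.1 DD.
Complete generations = ⌊954.1 / 168⌋ = 5.

5 generations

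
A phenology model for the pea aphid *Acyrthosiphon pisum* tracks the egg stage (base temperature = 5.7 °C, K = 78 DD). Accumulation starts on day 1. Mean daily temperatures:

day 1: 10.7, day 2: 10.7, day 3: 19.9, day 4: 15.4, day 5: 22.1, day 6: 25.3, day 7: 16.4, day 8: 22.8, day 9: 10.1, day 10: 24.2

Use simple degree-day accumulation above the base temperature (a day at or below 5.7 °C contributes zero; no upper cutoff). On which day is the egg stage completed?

day 7

Daily DD above 5.7 °C: 5.0, 5.0, 14.2, 9.7, 16.4, 19.6, 10.7, 17.1, 4.4, 18.5.
Cumulative: 5.0, 10.0, 24.2, 33.9, 50.3, 69.9, 80.6, 97.7, 102.1, 120.6.
The total first reaches 78 DD on day 7.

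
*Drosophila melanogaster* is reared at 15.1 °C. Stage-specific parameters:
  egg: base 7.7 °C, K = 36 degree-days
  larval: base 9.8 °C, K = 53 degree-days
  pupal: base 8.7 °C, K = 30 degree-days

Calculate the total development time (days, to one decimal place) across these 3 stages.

egg: 36 / (15.1 − 7.7) = 36 / 7.4 = 4.865 d.
larval: 53 / (15.1 − 9.8) = 53 / 5.3 = 10.000 d.
pupal: 30 / (15.1 − 8.7) = 30 / 6.4 = 4.688 d.
Sum = 19.552 ≈ 19.6 days.

19.6 days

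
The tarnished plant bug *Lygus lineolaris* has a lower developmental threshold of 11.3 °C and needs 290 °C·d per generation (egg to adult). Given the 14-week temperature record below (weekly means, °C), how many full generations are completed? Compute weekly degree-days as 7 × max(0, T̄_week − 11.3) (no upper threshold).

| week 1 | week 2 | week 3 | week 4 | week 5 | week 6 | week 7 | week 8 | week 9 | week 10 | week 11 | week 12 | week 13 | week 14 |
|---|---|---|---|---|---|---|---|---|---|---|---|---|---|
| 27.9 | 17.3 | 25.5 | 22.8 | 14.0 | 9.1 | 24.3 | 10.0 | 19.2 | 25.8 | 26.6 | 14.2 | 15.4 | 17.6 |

2 generations

Weekly DD (7 × max(0, T̄ − 11.3)): 116.2, 42.0, 99.4, 80.5, 18.9, 0.0, 91.0, 0.0, 55.3, 101.5, 107.1, 20.3, 28.7, 44.1.
Season total = 805.0 DD.
Complete generations = ⌊805.0 / 290⌋ = 2.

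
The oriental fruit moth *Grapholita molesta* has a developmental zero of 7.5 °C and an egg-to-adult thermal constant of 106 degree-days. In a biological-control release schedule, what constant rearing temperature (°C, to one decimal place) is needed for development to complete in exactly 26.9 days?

11.4 °C

Required daily accumulation = 106 / 26.9 = 3.941 DD/day.
T = T_base + 3.941 = 7.5 + 3.941 = 11.441 ≈ 11.4 °C.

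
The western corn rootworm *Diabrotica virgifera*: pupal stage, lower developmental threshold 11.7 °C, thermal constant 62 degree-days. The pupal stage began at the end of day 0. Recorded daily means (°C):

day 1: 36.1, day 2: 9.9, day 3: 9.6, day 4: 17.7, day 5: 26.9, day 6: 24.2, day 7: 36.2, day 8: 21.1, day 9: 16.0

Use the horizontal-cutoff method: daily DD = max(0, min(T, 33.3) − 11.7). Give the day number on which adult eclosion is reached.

day 7

Daily DD above 11.7 °C (capped at 21.6): 21.6, 0.0, 0.0, 6.0, 15.2, 12.5, 21.6, 9.4, 4.3.
Cumulative: 21.6, 21.6, 21.6, 27.6, 42.8, 55.3, 76.9, 86.3, 90.6.
The total first reaches 62 DD on day 7.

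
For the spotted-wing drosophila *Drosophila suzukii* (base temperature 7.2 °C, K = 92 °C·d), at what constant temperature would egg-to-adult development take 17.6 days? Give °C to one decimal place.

Required daily accumulation = 92 / 17.6 = 5.227 DD/day.
T = T_base + 5.227 = 7.2 + 5.227 = 12.427 ≈ 12.4 °C.

12.4 °C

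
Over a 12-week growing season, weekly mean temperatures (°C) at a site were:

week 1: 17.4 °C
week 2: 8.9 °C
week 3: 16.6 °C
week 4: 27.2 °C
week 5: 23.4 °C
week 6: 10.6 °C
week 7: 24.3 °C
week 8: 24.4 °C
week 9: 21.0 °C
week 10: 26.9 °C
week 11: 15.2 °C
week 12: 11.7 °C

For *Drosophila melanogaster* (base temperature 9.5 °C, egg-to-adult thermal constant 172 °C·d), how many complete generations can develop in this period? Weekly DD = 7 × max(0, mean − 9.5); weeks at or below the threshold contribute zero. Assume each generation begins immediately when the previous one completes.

Weekly DD (7 × max(0, T̄ − 9.5)): 55.3, 0.0, 49.7, 123.9, 97.3, 7.7, 103.6, 104.3, 80.5, 121.8, 39.9, 15.4.
Season total = 799.4 DD.
Complete generations = ⌊799.4 / 172⌋ = 4.

4 generations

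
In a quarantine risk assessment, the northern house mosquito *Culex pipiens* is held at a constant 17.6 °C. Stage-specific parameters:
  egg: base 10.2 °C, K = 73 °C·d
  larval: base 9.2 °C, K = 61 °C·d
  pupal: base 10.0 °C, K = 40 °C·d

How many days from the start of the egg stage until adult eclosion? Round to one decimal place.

egg: 73 / (17.6 − 10.2) = 73 / 7.4 = 9.865 d.
larval: 61 / (17.6 − 9.2) = 61 / 8.4 = 7.262 d.
pupal: 40 / (17.6 − 10.0) = 40 / 7.6 = 5.263 d.
Sum = 22.390 ≈ 22.4 days.

22.4 days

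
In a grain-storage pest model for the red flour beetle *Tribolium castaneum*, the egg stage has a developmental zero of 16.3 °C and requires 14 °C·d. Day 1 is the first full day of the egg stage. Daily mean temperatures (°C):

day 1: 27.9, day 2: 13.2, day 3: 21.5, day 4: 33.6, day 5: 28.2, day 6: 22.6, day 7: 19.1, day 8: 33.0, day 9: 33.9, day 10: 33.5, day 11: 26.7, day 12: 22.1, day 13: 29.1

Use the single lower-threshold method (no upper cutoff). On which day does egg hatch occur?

Daily DD above 16.3 °C: 11.6, 0.0, 5.2, 17.3, 11.9, 6.3, 2.8, 16.7, 17.6, 17.2, 10.4, 5.8, 12.8.
Cumulative: 11.6, 11.6, 16.8, 34.1, 46.0, 52.3, 55.1, 71.8, 89.4, 106.6, 117.0, 122.8, 135.6.
The total first reaches 14 DD on day 3.

day 3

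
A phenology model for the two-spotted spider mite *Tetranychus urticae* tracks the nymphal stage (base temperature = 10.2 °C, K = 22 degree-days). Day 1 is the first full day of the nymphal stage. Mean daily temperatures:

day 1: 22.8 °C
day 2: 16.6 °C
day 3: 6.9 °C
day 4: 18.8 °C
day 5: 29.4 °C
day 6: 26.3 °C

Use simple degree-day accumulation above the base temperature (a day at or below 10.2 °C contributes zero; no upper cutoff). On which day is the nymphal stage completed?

Daily DD above 10.2 °C: 12.6, 6.4, 0.0, 8.6, 19.2, 16.1.
Cumulative: 12.6, 19.0, 19.0, 27.6, 46.8, 62.9.
The total first reaches 22 DD on day 4.

day 4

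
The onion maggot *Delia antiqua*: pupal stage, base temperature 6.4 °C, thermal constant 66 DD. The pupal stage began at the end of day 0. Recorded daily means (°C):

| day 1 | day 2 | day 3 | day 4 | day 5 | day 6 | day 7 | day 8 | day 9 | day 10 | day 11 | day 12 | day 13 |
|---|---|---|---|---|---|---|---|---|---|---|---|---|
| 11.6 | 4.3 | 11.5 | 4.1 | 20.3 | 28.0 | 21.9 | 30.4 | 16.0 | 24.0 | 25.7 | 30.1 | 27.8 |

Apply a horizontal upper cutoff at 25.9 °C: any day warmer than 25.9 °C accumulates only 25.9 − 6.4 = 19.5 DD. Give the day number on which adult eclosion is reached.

Daily DD above 6.4 °C (capped at 19.5): 5.2, 0.0, 5.1, 0.0, 13.9, 19.5, 15.5, 19.5, 9.6, 17.6, 19.3, 19.5, 19.5.
Cumulative: 5.2, 5.2, 10.3, 10.3, 24.2, 43.7, 59.2, 78.7, 88.3, 105.9, 125.2, 144.7, 164.2.
The total first reaches 66 DD on day 8.

day 8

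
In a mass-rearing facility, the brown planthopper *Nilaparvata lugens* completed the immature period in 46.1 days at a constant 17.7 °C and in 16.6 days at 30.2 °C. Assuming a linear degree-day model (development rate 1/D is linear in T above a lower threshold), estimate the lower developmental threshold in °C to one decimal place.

10.7 °C

Linear rate model ⇒ the product D·(T − T_b) is constant across temperatures.
46.1·(17.7 − T_b) = 16.6·(30.2 − T_b)
T_b = (46.1·17.7 − 16.6·30.2) / (46.1 − 16.6) = 314.65 / 29.5 = 10.666 °C ≈ 10.7 °C.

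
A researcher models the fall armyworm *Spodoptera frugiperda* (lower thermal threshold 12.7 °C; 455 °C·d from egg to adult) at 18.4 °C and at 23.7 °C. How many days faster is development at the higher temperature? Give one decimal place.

At 18.4 °C: 455 / (18.4 − 12.7) = 455 / 5.7 = 79.825 d.
At 23.7 °C: 455 / (23.7 − 12.7) = 455 / 11.0 = 41.364 d.
Difference = |79.825 − 41.364| = 38.461 ≈ 38.5 days.

38.5 days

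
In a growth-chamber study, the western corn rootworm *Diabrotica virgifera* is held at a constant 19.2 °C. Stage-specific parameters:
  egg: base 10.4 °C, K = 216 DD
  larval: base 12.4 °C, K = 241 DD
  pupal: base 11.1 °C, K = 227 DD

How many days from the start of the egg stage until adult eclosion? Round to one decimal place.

88.0 days

egg: 216 / (19.2 − 10.4) = 216 / 8.8 = 24.545 d.
larval: 241 / (19.2 − 12.4) = 241 / 6.8 = 35.441 d.
pupal: 227 / (19.2 − 11.1) = 227 / 8.1 = 28.025 d.
Sum = 88.011 ≈ 88.0 days.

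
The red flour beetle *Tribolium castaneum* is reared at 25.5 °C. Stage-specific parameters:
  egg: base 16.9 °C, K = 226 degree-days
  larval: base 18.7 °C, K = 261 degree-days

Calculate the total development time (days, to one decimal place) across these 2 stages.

egg: 226 / (25.5 − 16.9) = 226 / 8.6 = 26.279 d.
larval: 261 / (25.5 − 18.7) = 261 / 6.8 = 38.382 d.
Sum = 64.661 ≈ 64.7 days.

64.7 days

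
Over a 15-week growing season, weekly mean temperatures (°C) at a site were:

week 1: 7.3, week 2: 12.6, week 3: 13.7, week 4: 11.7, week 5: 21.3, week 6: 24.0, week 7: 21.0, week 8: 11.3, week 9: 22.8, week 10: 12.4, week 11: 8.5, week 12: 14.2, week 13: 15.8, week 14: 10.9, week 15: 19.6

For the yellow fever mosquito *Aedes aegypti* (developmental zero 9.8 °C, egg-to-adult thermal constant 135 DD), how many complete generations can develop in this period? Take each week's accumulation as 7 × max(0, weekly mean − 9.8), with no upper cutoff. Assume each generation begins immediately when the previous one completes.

4 generations

Weekly DD (7 × max(0, T̄ − 9.8)): 0.0, 19.6, 27.3, 13.3, 80.5, 99.4, 78.4, 10.5, 91.0, 18.2, 0.0, 30.8, 42.0, 7.7, 68.6.
Season total = 587.3 DD.
Complete generations = ⌊587.3 / 135⌋ = 4.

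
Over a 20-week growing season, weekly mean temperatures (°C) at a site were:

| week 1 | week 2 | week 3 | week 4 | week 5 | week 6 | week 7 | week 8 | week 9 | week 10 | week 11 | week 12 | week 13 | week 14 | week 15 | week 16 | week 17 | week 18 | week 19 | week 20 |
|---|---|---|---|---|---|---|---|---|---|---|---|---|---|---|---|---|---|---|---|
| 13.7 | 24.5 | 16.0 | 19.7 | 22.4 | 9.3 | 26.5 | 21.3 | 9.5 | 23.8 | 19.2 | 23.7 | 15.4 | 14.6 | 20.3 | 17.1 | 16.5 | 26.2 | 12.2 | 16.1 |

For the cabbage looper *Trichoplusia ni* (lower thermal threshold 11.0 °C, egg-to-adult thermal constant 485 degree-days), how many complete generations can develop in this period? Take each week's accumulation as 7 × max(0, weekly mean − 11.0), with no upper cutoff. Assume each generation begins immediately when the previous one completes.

Weekly DD (7 × max(0, T̄ − 11.0)): 18.9, 94.5, 35.0, 60.9, 79.8, 0.0, 108.5, 72.1, 0.0, 89.6, 57.4, 88.9, 30.8, 25.2, 65.1, 42.7, 38.5, 106.4, 8.4, 35.7.
Season total = 1058.4 DD.
Complete generations = ⌊1058.4 / 485⌋ = 2.

2 generations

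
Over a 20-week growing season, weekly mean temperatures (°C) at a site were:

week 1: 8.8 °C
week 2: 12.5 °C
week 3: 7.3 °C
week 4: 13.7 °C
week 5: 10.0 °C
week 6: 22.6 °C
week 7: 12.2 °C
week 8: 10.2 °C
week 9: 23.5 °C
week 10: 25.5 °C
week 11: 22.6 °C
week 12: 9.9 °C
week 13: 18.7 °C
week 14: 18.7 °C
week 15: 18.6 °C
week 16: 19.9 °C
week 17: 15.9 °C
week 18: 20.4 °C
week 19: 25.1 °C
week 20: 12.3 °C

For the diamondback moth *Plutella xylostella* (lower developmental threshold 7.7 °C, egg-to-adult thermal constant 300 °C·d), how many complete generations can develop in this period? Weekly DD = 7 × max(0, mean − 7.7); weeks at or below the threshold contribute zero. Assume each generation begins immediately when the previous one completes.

4 generations

Weekly DD (7 × max(0, T̄ − 7.7)): 7.7, 33.6, 0.0, 42.0, 16.1, 104.3, 31.5, 17.5, 110.6, 124.6, 104.3, 15.4, 77.0, 77.0, 76.3, 85.4, 57.4, 88.9, 121.8, 32.2.
Season total = 1223.6 DD.
Complete generations = ⌊1223.6 / 300⌋ = 4.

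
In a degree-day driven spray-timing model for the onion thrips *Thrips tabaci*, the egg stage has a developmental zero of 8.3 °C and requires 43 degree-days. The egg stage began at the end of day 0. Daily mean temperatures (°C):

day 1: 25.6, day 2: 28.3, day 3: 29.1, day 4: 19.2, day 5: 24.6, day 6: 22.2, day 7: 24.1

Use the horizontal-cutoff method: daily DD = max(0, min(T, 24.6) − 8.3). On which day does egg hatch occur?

day 3

Daily DD above 8.3 °C (capped at 16.3): 16.3, 16.3, 16.3, 10.9, 16.3, 13.9, 15.8.
Cumulative: 16.3, 32.6, 48.9, 59.8, 76.1, 90.0, 105.8.
The total first reaches 43 DD on day 3.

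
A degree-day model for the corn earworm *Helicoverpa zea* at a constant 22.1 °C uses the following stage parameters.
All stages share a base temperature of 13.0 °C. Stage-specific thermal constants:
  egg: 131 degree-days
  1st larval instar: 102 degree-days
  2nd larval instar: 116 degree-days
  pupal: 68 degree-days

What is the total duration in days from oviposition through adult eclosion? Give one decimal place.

45.8 days

Daily accumulation at 22.1 °C = 22.1 − 13.0 = 9.1 DD/day.
Total K = 131 + 102 + 116 + 68 = 417 DD.
Total duration = 417 / 9.1 = 45.824 ≈ 45.8 days.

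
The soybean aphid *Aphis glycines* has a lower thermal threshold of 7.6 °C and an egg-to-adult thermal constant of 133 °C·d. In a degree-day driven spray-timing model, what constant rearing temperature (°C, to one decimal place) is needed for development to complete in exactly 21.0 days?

Required daily accumulation = 133 / 21.0 = 6.333 DD/day.
T = T_base + 6.333 = 7.6 + 6.333 = 13.933 ≈ 13.9 °C.

13.9 °C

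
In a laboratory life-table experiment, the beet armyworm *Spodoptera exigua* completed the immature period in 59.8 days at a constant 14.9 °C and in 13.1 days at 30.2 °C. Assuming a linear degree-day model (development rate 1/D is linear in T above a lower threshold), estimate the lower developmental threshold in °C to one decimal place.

Linear rate model ⇒ the product D·(T − T_b) is constant across temperatures.
59.8·(14.9 − T_b) = 13.1·(30.2 − T_b)
T_b = (59.8·14.9 − 13.1·30.2) / (59.8 − 13.1) = 495.40 / 46.7 = 10.608 °C ≈ 10.6 °C.

10.6 °C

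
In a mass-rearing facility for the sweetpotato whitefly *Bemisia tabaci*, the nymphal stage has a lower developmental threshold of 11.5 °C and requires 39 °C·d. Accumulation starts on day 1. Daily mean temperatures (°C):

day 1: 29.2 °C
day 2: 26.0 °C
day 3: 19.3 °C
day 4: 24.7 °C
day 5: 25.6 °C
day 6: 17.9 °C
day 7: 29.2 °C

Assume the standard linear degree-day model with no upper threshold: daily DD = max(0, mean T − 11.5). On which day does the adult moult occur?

day 3

Daily DD above 11.5 °C: 17.7, 14.5, 7.8, 13.2, 14.1, 6.4, 17.7.
Cumulative: 17.7, 32.2, 40.0, 53.2, 67.3, 73.7, 91.4.
The total first reaches 39 DD on day 3.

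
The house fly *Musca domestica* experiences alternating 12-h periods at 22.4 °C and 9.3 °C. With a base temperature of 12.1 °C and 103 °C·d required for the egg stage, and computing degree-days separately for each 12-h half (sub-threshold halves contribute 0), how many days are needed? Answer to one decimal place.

20.0 days

Day half: max(0, 22.4 − 12.1) × 0.5 = 10.3 × 0.5 = 5.15 DD.
Night half: max(0, 9.3 − 12.1) × 0.5 = 0.0 × 0.5 = 0.00 DD.
Per 24 h: 5.15 DD/day.
Duration = 103 / 5.15 = 20.000 ≈ 20.0 days.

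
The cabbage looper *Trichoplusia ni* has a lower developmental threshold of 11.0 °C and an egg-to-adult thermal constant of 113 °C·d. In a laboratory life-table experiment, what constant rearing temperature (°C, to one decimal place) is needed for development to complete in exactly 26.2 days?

Required daily accumulation = 113 / 26.2 = 4.313 DD/day.
T = T_base + 4.313 = 11.0 + 4.313 = 15.313 ≈ 15.3 °C.

15.3 °C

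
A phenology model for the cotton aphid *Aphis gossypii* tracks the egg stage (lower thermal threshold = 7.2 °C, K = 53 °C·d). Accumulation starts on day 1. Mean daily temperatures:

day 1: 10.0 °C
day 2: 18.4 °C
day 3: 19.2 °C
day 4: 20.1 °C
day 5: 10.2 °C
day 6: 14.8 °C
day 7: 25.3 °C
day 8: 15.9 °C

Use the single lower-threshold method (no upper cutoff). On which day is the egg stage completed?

Daily DD above 7.2 °C: 2.8, 11.2, 12.0, 12.9, 3.0, 7.6, 18.1, 8.7.
Cumulative: 2.8, 14.0, 26.0, 38.9, 41.9, 49.5, 67.6, 76.3.
The total first reaches 53 DD on day 7.

day 7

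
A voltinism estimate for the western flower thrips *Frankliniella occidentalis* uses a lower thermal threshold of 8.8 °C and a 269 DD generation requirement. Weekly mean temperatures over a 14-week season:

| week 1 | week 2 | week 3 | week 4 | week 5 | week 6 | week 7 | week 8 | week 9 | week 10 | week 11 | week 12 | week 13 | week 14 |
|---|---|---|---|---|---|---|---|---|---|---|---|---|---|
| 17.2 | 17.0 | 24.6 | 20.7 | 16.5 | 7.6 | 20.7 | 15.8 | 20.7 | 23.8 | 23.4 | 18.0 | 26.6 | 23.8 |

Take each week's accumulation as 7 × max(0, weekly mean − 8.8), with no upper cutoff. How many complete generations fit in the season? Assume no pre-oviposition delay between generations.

4 generations

Weekly DD (7 × max(0, T̄ − 8.8)): 58.8, 57.4, 110.6, 83.3, 53.9, 0.0, 83.3, 49.0, 83.3, 105.0, 102.2, 64.4, 124.6, 105.0.
Season total = 1080.8 DD.
Complete generations = ⌊1080.8 / 269⌋ = 4.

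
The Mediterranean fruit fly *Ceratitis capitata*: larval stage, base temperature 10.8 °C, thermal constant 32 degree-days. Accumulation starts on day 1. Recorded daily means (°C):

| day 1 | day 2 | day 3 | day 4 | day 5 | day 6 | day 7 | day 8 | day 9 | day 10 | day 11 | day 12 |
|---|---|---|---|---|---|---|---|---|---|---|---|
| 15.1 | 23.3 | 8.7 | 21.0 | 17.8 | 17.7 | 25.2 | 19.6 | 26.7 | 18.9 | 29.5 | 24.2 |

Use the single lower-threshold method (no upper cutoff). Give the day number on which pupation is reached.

Daily DD above 10.8 °C: 4.3, 12.5, 0.0, 10.2, 7.0, 6.9, 14.4, 8.8, 15.9, 8.1, 18.7, 13.4.
Cumulative: 4.3, 16.8, 16.8, 27.0, 34.0, 40.9, 55.3, 64.1, 80.0, 88.1, 106.8, 120.2.
The total first reaches 32 DD on day 5.

day 5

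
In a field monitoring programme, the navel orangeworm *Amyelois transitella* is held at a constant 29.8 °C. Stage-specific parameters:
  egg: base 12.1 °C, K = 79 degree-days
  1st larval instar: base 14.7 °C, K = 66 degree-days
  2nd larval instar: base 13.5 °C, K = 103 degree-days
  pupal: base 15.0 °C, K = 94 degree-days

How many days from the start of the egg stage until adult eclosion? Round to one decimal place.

21.5 days

egg: 79 / (29.8 − 12.1) = 79 / 17.7 = 4.463 d.
1st larval instar: 66 / (29.8 − 14.7) = 66 / 15.1 = 4.371 d.
2nd larval instar: 103 / (29.8 − 13.5) = 103 / 16.3 = 6.319 d.
pupal: 94 / (29.8 − 15.0) = 94 / 14.8 = 6.351 d.
Sum = 21.505 ≈ 21.5 days.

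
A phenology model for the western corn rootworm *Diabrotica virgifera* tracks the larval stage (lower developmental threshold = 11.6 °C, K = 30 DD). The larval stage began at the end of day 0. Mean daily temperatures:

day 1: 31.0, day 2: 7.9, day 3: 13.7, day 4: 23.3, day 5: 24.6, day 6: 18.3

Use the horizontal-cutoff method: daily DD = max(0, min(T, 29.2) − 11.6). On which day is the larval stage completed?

day 4

Daily DD above 11.6 °C (capped at 17.6): 17.6, 0.0, 2.1, 11.7, 13.0, 6.7.
Cumulative: 17.6, 17.6, 19.7, 31.4, 44.4, 51.1.
The total first reaches 30 DD on day 4.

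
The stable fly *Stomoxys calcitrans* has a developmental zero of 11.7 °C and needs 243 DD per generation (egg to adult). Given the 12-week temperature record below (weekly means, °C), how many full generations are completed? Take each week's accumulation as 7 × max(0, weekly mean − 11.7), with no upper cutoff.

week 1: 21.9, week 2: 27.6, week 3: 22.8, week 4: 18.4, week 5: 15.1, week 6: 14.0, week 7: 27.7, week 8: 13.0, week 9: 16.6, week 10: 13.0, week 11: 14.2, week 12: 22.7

2 generations

Weekly DD (7 × max(0, T̄ − 11.7)): 71.4, 111.3, 77.7, 46.9, 23.8, 16.1, 112.0, 9.1, 34.3, 9.1, 17.5, 77.0.
Season total = 606.2 DD.
Complete generations = ⌊606.2 / 243⌋ = 2.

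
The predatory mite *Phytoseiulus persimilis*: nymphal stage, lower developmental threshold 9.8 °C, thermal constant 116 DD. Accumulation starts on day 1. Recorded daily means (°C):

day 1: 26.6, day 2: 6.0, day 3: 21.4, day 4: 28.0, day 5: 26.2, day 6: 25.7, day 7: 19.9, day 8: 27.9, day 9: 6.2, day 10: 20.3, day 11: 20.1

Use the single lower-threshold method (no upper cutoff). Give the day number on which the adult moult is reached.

Daily DD above 9.8 °C: 16.8, 0.0, 11.6, 18.2, 16.4, 15.9, 10.1, 18.1, 0.0, 10.5, 10.3.
Cumulative: 16.8, 16.8, 28.4, 46.6, 63.0, 78.9, 89.0, 107.1, 107.1, 117.6, 127.9.
The total first reaches 116 DD on day 10.

day 10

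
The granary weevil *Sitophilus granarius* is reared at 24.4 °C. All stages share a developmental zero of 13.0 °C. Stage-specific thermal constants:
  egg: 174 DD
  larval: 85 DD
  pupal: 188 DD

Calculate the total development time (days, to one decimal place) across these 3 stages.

Daily accumulation at 24.4 °C = 24.4 − 13.0 = 11.4 DD/day.
Total K = 174 + 85 + 188 = 447 DD.
Total duration = 447 / 11.4 = 39.211 ≈ 39.2 days.

39.2 days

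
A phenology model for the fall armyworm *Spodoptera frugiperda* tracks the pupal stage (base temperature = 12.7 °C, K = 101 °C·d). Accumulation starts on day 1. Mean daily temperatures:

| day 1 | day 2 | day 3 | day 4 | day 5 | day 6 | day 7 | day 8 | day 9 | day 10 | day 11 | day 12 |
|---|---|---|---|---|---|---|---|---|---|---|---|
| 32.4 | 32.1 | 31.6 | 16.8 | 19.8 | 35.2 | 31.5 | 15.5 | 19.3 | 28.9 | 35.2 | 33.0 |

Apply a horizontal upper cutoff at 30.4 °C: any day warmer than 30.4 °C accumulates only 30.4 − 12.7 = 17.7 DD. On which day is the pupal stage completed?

day 8

Daily DD above 12.7 °C (capped at 17.7): 17.7, 17.7, 17.7, 4.1, 7.1, 17.7, 17.7, 2.8, 6.6, 16.2, 17.7, 17.7.
Cumulative: 17.7, 35.4, 53.1, 57.2, 64.3, 82.0, 99.7, 102.5, 109.1, 125.3, 143.0, 160.7.
The total first reaches 101 DD on day 8.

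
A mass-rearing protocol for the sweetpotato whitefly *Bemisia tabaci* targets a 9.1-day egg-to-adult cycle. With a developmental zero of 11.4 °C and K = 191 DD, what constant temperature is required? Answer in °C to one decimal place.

32.4 °C

Required daily accumulation = 191 / 9.1 = 20.989 DD/day.
T = T_base + 20.989 = 11.4 + 20.989 = 32.389 ≈ 32.4 °C.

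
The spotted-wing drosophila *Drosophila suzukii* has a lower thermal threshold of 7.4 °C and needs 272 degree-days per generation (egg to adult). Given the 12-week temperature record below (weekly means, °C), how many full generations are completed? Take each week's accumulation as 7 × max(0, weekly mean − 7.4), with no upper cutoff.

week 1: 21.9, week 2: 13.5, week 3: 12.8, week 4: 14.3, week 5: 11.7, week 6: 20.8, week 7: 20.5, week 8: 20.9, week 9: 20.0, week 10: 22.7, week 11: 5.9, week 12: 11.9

Weekly DD (7 × max(0, T̄ − 7.4)): 101.5, 42.7, 37.8, 48.3, 30.1, 93.8, 91.7, 94.5, 88.2, 107.1, 0.0, 31.5.
Season total = 767.2 DD.
Complete generations = ⌊767.2 / 272⌋ = 2.

2 generations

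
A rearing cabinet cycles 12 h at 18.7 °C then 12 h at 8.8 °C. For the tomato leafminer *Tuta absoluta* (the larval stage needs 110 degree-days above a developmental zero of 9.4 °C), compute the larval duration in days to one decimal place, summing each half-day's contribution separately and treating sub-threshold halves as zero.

23.7 days

Day half: max(0, 18.7 − 9.4) × 0.5 = 9.3 × 0.5 = 4.65 DD.
Night half: max(0, 8.8 − 9.4) × 0.5 = 0.0 × 0.5 = 0.00 DD.
Per 24 h: 4.65 DD/day.
Duration = 110 / 4.65 = 23.656 ≈ 23.7 days.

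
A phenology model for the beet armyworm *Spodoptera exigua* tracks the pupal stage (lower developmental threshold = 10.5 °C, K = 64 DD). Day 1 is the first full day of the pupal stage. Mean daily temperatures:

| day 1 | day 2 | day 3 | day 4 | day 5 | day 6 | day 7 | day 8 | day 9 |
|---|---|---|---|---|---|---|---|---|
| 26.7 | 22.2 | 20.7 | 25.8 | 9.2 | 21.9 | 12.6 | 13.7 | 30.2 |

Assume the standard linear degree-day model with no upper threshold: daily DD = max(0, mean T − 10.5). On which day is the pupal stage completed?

Daily DD above 10.5 °C: 16.2, 11.7, 10.2, 15.3, 0.0, 11.4, 2.1, 3.2, 19.7.
Cumulative: 16.2, 27.9, 38.1, 53.4, 53.4, 64.8, 66.9, 70.1, 89.8.
The total first reaches 64 DD on day 6.

day 6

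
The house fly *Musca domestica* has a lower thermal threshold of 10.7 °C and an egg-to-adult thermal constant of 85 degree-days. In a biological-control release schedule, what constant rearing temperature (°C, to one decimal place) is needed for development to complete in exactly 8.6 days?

20.6 °C

Required daily accumulation = 85 / 8.6 = 9.884 DD/day.
T = T_base + 9.884 = 10.7 + 9.884 = 20.584 ≈ 20.6 °C.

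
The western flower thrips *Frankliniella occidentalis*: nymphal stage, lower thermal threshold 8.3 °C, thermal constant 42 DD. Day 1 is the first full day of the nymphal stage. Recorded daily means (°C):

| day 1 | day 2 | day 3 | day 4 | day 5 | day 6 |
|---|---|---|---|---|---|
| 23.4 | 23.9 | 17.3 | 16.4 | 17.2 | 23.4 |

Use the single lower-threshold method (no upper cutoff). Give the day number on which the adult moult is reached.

Daily DD above 8.3 °C: 15.1, 15.6, 9.0, 8.1, 8.9, 15.1.
Cumulative: 15.1, 30.7, 39.7, 47.8, 56.7, 71.8.
The total first reaches 42 DD on day 4.

day 4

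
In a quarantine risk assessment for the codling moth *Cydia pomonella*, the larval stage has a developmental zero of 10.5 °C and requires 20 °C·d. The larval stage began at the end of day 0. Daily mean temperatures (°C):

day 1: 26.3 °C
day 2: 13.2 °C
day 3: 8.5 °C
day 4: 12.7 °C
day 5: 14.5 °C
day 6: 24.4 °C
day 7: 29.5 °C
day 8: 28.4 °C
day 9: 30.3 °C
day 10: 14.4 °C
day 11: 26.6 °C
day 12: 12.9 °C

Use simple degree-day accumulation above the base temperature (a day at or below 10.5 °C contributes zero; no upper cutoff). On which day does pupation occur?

day 4

Daily DD above 10.5 °C: 15.8, 2.7, 0.0, 2.2, 4.0, 13.9, 19.0, 17.9, 19.8, 3.9, 16.1, 2.4.
Cumulative: 15.8, 18.5, 18.5, 20.7, 24.7, 38.6, 57.6, 75.5, 95.3, 99.2, 115.3, 117.7.
The total first reaches 20 DD on day 4.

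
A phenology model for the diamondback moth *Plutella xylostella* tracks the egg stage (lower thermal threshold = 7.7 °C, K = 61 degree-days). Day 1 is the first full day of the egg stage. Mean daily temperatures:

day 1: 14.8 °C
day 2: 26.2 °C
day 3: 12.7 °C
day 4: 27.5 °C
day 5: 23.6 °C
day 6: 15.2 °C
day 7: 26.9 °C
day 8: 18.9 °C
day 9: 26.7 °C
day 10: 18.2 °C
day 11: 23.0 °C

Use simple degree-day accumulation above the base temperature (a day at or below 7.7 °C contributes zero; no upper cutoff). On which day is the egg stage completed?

day 5

Daily DD above 7.7 °C: 7.1, 18.5, 5.0, 19.8, 15.9, 7.5, 19.2, 11.2, 19.0, 10.5, 15.3.
Cumulative: 7.1, 25.6, 30.6, 50.4, 66.3, 73.8, 93.0, 104.2, 123.2, 133.7, 149.0.
The total first reaches 61 DD on day 5.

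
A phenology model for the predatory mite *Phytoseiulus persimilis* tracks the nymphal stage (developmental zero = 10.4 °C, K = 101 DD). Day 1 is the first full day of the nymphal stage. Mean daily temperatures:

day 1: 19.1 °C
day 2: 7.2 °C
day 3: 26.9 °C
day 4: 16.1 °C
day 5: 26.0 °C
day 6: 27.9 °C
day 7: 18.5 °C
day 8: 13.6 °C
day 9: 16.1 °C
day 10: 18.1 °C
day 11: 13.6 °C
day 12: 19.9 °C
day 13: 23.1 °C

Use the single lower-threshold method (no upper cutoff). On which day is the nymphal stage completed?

day 12

Daily DD above 10.4 °C: 8.7, 0.0, 16.5, 5.7, 15.6, 17.5, 8.1, 3.2, 5.7, 7.7, 3.2, 9.5, 12.7.
Cumulative: 8.7, 8.7, 25.2, 30.9, 46.5, 64.0, 72.1, 75.3, 81.0, 88.7, 91.9, 101.4, 114.1.
The total first reaches 101 DD on day 12.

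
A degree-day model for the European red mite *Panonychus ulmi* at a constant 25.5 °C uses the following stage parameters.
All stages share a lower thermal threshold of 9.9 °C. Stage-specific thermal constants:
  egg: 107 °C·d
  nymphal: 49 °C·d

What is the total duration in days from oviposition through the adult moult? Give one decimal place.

10.0 days

Daily accumulation at 25.5 °C = 25.5 − 9.9 = 15.6 DD/day.
Total K = 107 + 49 = 156 DD.
Total duration = 156 / 15.6 = 10.000 ≈ 10.0 days.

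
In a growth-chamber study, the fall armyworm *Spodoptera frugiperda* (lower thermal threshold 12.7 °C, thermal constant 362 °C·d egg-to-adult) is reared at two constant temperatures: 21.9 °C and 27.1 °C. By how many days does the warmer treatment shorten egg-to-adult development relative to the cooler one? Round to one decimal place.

At 21.9 °C: 362 / (21.9 − 12.7) = 362 / 9.2 = 39.348 d.
At 27.1 °C: 362 / (27.1 − 12.7) = 362 / 14.4 = 25.139 d.
Difference = |39.348 − 25.139| = 14.209 ≈ 14.2 days.

14.2 days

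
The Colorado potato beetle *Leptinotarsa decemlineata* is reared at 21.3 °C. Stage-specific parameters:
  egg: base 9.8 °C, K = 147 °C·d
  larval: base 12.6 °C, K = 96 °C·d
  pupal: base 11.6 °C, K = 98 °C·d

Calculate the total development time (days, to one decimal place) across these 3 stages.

egg: 147 / (21.3 − 9.8) = 147 / 11.5 = 12.783 d.
larval: 96 / (21.3 − 12.6) = 96 / 8.7 = 11.034 d.
pupal: 98 / (21.3 − 11.6) = 98 / 9.7 = 10.103 d.
Sum = 33.920 ≈ 33.9 days.

33.9 days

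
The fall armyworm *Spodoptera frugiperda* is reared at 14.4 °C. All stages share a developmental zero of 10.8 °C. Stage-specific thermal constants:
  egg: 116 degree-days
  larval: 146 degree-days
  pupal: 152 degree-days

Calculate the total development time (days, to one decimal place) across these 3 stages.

115.0 days

Daily accumulation at 14.4 °C = 14.4 − 10.8 = 3.6 DD/day.
Total K = 116 + 146 + 152 = 414 DD.
Total duration = 414 / 3.6 = 115.000 ≈ 115.0 days.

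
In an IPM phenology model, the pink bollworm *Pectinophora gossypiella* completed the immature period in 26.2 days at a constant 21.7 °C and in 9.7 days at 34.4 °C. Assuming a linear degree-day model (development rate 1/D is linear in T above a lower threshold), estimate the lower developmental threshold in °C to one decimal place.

14.2 °C

Linear rate model ⇒ the product D·(T − T_b) is constant across temperatures.
26.2·(21.7 − T_b) = 9.7·(34.4 − T_b)
T_b = (26.2·21.7 − 9.7·34.4) / (26.2 − 9.7) = 234.86 / 16.5 = 14.234 °C ≈ 14.2 °C.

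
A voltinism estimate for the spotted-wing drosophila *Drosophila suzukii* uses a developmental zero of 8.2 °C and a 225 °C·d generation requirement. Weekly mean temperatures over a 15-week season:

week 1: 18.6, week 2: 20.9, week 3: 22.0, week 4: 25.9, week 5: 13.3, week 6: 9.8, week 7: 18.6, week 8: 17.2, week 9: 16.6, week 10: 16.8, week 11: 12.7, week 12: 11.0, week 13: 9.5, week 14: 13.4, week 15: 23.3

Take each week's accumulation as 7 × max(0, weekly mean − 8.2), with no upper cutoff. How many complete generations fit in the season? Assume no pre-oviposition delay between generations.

3 generations

Weekly DD (7 × max(0, T̄ − 8.2)): 72.8, 88.9, 96.6, 123.9, 35.7, 11.2, 72.8, 63.0, 58.8, 60.2, 31.5, 19.6, 9.1, 36.4, 105.7.
Season total = 886.2 DD.
Complete generations = ⌊886.2 / 225⌋ = 3.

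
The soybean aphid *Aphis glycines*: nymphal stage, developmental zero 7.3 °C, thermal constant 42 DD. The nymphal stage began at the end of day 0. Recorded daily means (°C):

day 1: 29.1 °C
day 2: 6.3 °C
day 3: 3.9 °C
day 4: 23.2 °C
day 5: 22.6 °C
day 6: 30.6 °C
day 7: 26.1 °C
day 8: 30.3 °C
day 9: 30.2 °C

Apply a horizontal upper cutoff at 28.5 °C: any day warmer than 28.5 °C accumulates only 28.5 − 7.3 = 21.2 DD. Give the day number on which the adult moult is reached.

Daily DD above 7.3 °C (capped at 21.2): 21.2, 0.0, 0.0, 15.9, 15.3, 21.2, 18.8, 21.2, 21.2.
Cumulative: 21.2, 21.2, 21.2, 37.1, 52.4, 73.6, 92.4, 113.6, 134.8.
The total first reaches 42 DD on day 5.

day 5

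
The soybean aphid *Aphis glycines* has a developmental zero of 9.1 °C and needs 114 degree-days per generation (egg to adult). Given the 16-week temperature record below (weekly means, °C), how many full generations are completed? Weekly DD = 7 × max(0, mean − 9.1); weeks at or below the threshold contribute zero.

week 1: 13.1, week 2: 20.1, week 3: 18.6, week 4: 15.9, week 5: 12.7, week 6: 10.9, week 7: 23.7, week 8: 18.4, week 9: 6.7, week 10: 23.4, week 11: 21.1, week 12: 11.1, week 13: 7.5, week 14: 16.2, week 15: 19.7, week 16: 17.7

Weekly DD (7 × max(0, T̄ − 9.1)): 28.0, 77.0, 66.5, 47.6, 25.2, 12.6, 102.2, 65.1, 0.0, 100.1, 84.0, 14.0, 0.0, 49.7, 74.2, 60.2.
Season total = 806.4 DD.
Complete generations = ⌊806.4 / 114⌋ = 7.

7 generations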